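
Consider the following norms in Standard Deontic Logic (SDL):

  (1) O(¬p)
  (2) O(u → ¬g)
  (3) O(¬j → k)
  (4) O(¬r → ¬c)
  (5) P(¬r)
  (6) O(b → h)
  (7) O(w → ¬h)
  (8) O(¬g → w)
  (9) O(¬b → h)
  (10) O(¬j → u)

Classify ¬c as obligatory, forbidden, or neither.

Neither

Premise 4 is O(¬r → ¬c), but O(¬r) is not derivable from the premises (the permission P(¬r) asserts only ¬O(r), not O(¬r)), so it does not yield O(¬c).
No premise or chain of K-axiom applications forces O(¬c), and none forces O(c). So ¬c is neither obligatory nor forbidden under these norms.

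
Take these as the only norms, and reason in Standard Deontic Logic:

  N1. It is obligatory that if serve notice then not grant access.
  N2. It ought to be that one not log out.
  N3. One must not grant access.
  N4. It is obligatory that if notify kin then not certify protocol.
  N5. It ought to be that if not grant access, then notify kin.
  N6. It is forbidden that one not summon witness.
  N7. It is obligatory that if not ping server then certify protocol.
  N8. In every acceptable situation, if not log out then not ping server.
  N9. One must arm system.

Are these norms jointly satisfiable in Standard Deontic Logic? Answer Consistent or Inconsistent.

Premise 3 is F(grant_access), i.e. O(¬grant_access).
From O(¬grant_access) and premise 5, O(¬grant_access → notify_kin), we obtain O(notify_kin).
From O(notify_kin) and premise 4, O(notify_kin → ¬certify_protocol), we obtain O(¬certify_protocol).
The contrapositive of premise 7 (O(¬ping_server → certify_protocol)) is O(¬certify_protocol → ping_server), and O(¬certify_protocol) is already established, so O(ping_server).
Premise 8, O(¬log_out → ¬ping_server), contraposes to O(ping_server → log_out); with O(ping_server) we get O(log_out).
However, premise 2 gives O(¬log_out).
We now have both O(log_out) and O(¬log_out) — log_out is simultaneously obligatory and forbidden, violating the D-axiom.

Inconsistent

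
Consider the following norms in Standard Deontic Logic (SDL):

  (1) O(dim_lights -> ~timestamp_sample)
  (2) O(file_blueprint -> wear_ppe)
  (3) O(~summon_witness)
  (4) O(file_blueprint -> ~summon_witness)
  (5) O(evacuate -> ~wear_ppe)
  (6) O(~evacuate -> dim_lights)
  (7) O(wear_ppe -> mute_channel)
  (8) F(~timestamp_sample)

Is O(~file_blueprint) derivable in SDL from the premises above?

Yes

Premise 8 is F(~timestamp_sample), i.e. O(timestamp_sample).
Premise 1 is O(dim_lights -> ~timestamp_sample); contrapositively O(timestamp_sample -> ~dim_lights). Since O(timestamp_sample) holds, K gives O(~dim_lights).
The contrapositive of premise 6 (O(~evacuate -> dim_lights)) is O(~dim_lights -> evacuate), and O(~dim_lights) is already established, so O(evacuate).
Applying K to premise 5 (O(evacuate -> ~wear_ppe)) and O(evacuate) yields O(~wear_ppe).
Premise 2 is O(file_blueprint -> wear_ppe); contrapositively O(~wear_ppe -> ~file_blueprint). Since O(~wear_ppe) holds, K gives O(~file_blueprint).
Premises 3, 4, 7 do not contribute to this derivation.
So O(~file_blueprint) follows.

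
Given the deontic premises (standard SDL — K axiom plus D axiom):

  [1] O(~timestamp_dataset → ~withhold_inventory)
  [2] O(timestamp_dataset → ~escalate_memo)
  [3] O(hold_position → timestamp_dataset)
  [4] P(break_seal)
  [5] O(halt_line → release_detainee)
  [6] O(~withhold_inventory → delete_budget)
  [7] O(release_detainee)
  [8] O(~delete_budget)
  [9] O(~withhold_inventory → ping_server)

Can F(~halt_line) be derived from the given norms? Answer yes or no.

Premise 5 is O(halt_line → release_detainee); even if O(release_detainee) held, inferring O(halt_line) would be affirming the consequent — invalid.
No other premise forces O(halt_line). An ideal world satisfying every premise can still have ~halt_line true, so F(~halt_line) is not derivable.

No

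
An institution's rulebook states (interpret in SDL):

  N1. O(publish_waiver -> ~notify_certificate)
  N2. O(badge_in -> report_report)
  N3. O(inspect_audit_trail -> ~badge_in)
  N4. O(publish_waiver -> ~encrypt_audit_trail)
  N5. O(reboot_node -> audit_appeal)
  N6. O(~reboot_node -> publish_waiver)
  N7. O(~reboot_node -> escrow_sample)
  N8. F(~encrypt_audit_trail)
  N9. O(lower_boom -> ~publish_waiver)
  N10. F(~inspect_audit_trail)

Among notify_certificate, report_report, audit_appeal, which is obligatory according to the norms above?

audit_appeal

F(~encrypt_audit_trail) at premise 8 means O(encrypt_audit_trail).
Premise 4, O(publish_waiver -> ~encrypt_audit_trail), contraposes to O(encrypt_audit_trail -> ~publish_waiver); with O(encrypt_audit_trail) we get O(~publish_waiver).
Premise 6, O(~reboot_node -> publish_waiver), contraposes to O(~publish_waiver -> reboot_node); with O(~publish_waiver) we get O(reboot_node).
With premise 5, O(reboot_node -> audit_appeal), the K-axiom yields O(audit_appeal).
So O(audit_appeal) holds — audit_appeal is obligatory. None of the other listed options is made obligatory by any chain of premises.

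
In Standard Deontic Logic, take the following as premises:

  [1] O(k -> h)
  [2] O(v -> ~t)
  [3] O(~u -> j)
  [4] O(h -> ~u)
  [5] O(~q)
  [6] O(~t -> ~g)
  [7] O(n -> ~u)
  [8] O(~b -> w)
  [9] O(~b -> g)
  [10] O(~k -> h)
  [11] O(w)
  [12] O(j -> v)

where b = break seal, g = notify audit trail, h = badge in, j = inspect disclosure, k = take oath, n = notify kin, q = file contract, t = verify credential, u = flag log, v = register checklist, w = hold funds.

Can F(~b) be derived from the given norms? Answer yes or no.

Premises 1 and 10 are O(k -> h) and O(~k -> h); every ideal world satisfies k or ~k, so in either case h holds — hence O(h).
Applying K to premise 4 (O(h -> ~u)) and O(h) yields O(~u).
With premise 3, O(~u -> j), the K-axiom yields O(j).
From O(j) and premise 12, O(j -> v), we obtain O(v).
Premise 2 is O(v -> ~t); since O(v), deontic closure gives O(~t).
Applying K to premise 6 (O(~t -> ~g)) and O(~t) yields O(~g).
The contrapositive of premise 9 (O(~b -> g)) is O(~g -> b), and O(~g) is already established, so O(b).
Premises 5, 7, 8, 11 do not contribute to this derivation.
So O(b) holds, i.e. F(~b). The claim follows.

Yes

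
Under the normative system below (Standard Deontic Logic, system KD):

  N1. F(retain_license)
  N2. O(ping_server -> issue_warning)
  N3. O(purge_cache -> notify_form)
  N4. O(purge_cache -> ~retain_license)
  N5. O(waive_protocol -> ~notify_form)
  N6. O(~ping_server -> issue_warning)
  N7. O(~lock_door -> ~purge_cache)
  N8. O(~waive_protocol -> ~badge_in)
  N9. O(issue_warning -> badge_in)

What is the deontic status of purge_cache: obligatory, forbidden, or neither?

Forbidden

By case analysis on ~ping_server: premise 6 gives O(~ping_server -> issue_warning) and premise 2 gives O(ping_server -> issue_warning), so O(issue_warning) either way.
From O(issue_warning) and premise 9, O(issue_warning -> badge_in), we obtain O(badge_in).
Premise 8 is O(~waive_protocol -> ~badge_in); contrapositively O(badge_in -> waive_protocol). Since O(badge_in) holds, K gives O(waive_protocol).
From O(waive_protocol) and premise 5, O(waive_protocol -> ~notify_form), we obtain O(~notify_form).
Premise 3 is O(purge_cache -> notify_form); contrapositively O(~notify_form -> ~purge_cache). Since O(~notify_form) holds, K gives O(~purge_cache).
Premises 1, 4, 7 do not contribute to this derivation.
Thus O(~purge_cache), which is F(purge_cache): purge_cache is forbidden.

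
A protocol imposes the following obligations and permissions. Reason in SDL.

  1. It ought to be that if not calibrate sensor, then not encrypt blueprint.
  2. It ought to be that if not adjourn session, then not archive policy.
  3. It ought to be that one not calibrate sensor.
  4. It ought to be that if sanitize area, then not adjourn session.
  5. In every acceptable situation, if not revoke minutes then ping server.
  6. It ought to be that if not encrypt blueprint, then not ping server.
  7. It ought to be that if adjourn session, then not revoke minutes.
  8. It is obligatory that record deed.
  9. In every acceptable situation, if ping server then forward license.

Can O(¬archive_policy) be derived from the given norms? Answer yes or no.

Yes

Premise 3 gives O(¬calibrate_sensor).
Premise 1 is O(¬calibrate_sensor → ¬encrypt_blueprint); since O(¬calibrate_sensor), deontic closure gives O(¬encrypt_blueprint).
With premise 6, O(¬encrypt_blueprint → ¬ping_server), the K-axiom yields O(¬ping_server).
Premise 5 is O(¬revoke_minutes → ping_server); contrapositively O(¬ping_server → revoke_minutes). Since O(¬ping_server) holds, K gives O(revoke_minutes).
Premise 7, O(adjourn_session → ¬revoke_minutes), contraposes to O(revoke_minutes → ¬adjourn_session); with O(revoke_minutes) we get O(¬adjourn_session).
With premise 2, O(¬adjourn_session → ¬archive_policy), the K-axiom yields O(¬archive_policy).
Premises 4, 8, 9 do not contribute to this derivation.
So O(¬archive_policy) follows.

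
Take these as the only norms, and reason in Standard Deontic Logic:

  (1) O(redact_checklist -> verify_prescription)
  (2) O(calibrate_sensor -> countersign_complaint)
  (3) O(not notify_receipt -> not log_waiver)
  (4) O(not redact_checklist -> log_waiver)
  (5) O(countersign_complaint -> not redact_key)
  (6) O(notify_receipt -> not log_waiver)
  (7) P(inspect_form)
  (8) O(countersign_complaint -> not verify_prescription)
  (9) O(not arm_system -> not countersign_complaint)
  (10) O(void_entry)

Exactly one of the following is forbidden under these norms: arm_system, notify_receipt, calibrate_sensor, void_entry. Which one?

Premises 3 and 6 are O(not notify_receipt -> not log_waiver) and O(notify_receipt -> not log_waiver); every ideal world satisfies not notify_receipt or notify_receipt, so in either case not log_waiver holds — hence O(not log_waiver).
The contrapositive of premise 4 (O(not redact_checklist -> log_waiver)) is O(not log_waiver -> redact_checklist), and O(not log_waiver) is already established, so O(redact_checklist).
With premise 1, O(redact_checklist -> verify_prescription), the K-axiom yields O(verify_prescription).
The contrapositive of premise 8 (O(countersign_complaint -> not verify_prescription)) is O(verify_prescription -> not countersign_complaint), and O(verify_prescription) is already established, so O(not countersign_complaint).
Premise 2, O(calibrate_sensor -> countersign_complaint), contraposes to O(not countersign_complaint -> not calibrate_sensor); with O(not countersign_complaint) we get O(not calibrate_sensor).
So O(not calibrate_sensor) holds, i.e. calibrate_sensor is forbidden. None of the other listed options is forbidden under the premises.

calibrate_sensor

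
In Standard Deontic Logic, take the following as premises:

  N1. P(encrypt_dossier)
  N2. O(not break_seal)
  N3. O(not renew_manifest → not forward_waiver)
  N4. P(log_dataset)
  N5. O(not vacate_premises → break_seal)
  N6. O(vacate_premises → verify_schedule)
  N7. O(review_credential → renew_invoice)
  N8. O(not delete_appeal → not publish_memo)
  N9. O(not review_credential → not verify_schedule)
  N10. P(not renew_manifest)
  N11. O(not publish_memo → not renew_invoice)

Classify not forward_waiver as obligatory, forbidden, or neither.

Premise 3 is O(not renew_manifest → not forward_waiver), but O(not renew_manifest) is not derivable from the premises (the permission P(not renew_manifest) asserts only not O(renew_manifest), not O(not renew_manifest)), so it does not yield O(not forward_waiver).
No premise or chain of K-axiom applications forces O(not forward_waiver), and none forces O(forward_waiver). So not forward_waiver is neither obligatory nor forbidden under these norms.

Neither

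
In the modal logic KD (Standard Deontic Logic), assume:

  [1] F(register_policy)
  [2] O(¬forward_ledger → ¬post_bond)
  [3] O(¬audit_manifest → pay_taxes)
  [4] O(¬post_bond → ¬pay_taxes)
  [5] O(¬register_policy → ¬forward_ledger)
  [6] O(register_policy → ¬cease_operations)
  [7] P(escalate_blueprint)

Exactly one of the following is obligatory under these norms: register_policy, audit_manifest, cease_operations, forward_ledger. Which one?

audit_manifest

Premise 1, F(register_policy), is equivalent to O(¬register_policy).
From O(¬register_policy) and premise 5, O(¬register_policy → ¬forward_ledger), we obtain O(¬forward_ledger).
From O(¬forward_ledger) and premise 2, O(¬forward_ledger → ¬post_bond), we obtain O(¬post_bond).
Premise 4 is O(¬post_bond → ¬pay_taxes); since O(¬post_bond), deontic closure gives O(¬pay_taxes).
The contrapositive of premise 3 (O(¬audit_manifest → pay_taxes)) is O(¬pay_taxes → audit_manifest), and O(¬pay_taxes) is already established, so O(audit_manifest).
So O(audit_manifest) holds — audit_manifest is obligatory. None of the other listed options is made obligatory by any chain of premises.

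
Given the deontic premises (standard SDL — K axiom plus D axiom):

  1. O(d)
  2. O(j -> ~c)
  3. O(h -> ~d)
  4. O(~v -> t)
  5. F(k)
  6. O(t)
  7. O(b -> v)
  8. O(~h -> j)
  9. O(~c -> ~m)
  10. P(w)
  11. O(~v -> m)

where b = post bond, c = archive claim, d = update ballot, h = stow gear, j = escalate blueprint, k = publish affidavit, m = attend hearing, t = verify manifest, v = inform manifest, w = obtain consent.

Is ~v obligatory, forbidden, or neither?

Premise 1 gives O(d).
Premise 3 is O(h -> ~d); contrapositively O(d -> ~h). Since O(d) holds, K gives O(~h).
From O(~h) and premise 8, O(~h -> j), we obtain O(j).
Applying K to premise 2 (O(j -> ~c)) and O(j) yields O(~c).
Premise 9 is O(~c -> ~m); since O(~c), deontic closure gives O(~m).
Premise 11, O(~v -> m), contraposes to O(~m -> v); with O(~m) we get O(v).
Premises 4, 5, 6, 7, 10 do not contribute to this derivation.
Thus O(v), which is F(~v): ~v is forbidden.

Forbidden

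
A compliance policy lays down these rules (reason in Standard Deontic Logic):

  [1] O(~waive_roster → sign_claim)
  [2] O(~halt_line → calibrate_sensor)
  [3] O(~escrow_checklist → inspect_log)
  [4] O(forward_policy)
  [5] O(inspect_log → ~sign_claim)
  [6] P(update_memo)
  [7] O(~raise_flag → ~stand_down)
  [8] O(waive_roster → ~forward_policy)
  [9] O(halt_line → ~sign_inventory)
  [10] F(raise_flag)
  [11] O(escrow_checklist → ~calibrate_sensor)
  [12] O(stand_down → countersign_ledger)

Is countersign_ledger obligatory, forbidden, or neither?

Neither

Premise 12 is O(stand_down → countersign_ledger), but O(stand_down) is not derivable from the premises, so it does not yield O(countersign_ledger).
No premise or chain of K-axiom applications forces O(countersign_ledger), and none forces O(~countersign_ledger). So countersign_ledger is neither obligatory nor forbidden under these norms.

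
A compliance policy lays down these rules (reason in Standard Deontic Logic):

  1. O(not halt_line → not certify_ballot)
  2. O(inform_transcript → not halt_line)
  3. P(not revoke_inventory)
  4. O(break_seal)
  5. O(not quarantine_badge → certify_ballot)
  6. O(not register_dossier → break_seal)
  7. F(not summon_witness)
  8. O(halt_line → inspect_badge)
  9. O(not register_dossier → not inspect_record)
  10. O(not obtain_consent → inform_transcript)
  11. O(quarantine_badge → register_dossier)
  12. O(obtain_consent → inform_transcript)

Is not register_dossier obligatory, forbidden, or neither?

Forbidden

Premises 12 and 10 are O(obtain_consent → inform_transcript) and O(not obtain_consent → inform_transcript); every ideal world satisfies obtain_consent or not obtain_consent, so in either case inform_transcript holds — hence O(inform_transcript).
Applying K to premise 2 (O(inform_transcript → not halt_line)) and O(inform_transcript) yields O(not halt_line).
Premise 1 is O(not halt_line → not certify_ballot); since O(not halt_line), deontic closure gives O(not certify_ballot).
Premise 5, O(not quarantine_badge → certify_ballot), contraposes to O(not certify_ballot → quarantine_badge); with O(not certify_ballot) we get O(quarantine_badge).
With premise 11, O(quarantine_badge → register_dossier), the K-axiom yields O(register_dossier).
Premises 3, 4, 6, 7, 8, 9 do not contribute to this derivation.
Thus O(register_dossier), which is F(not register_dossier): not register_dossier is forbidden.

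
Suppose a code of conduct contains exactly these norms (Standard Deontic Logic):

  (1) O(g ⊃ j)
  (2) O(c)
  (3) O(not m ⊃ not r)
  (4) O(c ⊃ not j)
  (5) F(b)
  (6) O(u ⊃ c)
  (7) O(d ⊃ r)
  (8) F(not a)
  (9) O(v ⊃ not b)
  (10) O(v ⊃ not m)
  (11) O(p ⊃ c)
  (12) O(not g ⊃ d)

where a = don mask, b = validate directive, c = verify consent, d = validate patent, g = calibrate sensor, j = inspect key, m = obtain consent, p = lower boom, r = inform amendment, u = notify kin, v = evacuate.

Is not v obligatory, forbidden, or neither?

Obligatory

Premise 2 gives O(c).
Premise 4 is O(c ⊃ not j); since O(c), deontic closure gives O(not j).
Premise 1, O(g ⊃ j), contraposes to O(not j ⊃ not g); with O(not j) we get O(not g).
Premise 12 is O(not g ⊃ d); since O(not g), deontic closure gives O(d).
From O(d) and premise 7, O(d ⊃ r), we obtain O(r).
Premise 3, O(not m ⊃ not r), contraposes to O(r ⊃ m); with O(r) we get O(m).
Premise 10 is O(v ⊃ not m); contrapositively O(m ⊃ not v). Since O(m) holds, K gives O(not v).
Premises 5, 6, 8, 9, 11 do not contribute to this derivation.
Hence not v is obligatory.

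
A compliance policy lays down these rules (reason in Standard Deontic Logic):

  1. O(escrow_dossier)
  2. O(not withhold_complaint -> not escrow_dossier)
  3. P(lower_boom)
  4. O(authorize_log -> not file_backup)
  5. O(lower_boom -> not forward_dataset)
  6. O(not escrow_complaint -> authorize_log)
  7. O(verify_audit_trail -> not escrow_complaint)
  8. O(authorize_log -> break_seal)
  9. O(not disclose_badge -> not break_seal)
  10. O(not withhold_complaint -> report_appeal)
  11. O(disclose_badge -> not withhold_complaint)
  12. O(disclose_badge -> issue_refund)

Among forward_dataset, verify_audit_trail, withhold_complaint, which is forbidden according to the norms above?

verify_audit_trail

Premise 1 gives O(escrow_dossier).
Premise 2, O(not withhold_complaint -> not escrow_dossier), contraposes to O(escrow_dossier -> withhold_complaint); with O(escrow_dossier) we get O(withhold_complaint).
The contrapositive of premise 11 (O(disclose_badge -> not withhold_complaint)) is O(withhold_complaint -> not disclose_badge), and O(withhold_complaint) is already established, so O(not disclose_badge).
Applying K to premise 9 (O(not disclose_badge -> not break_seal)) and O(not disclose_badge) yields O(not break_seal).
The contrapositive of premise 8 (O(authorize_log -> break_seal)) is O(not break_seal -> not authorize_log), and O(not break_seal) is already established, so O(not authorize_log).
Premise 6, O(not escrow_complaint -> authorize_log), contraposes to O(not authorize_log -> escrow_complaint); with O(not authorize_log) we get O(escrow_complaint).
The contrapositive of premise 7 (O(verify_audit_trail -> not escrow_complaint)) is O(escrow_complaint -> not verify_audit_trail), and O(escrow_complaint) is already established, so O(not verify_audit_trail).
So O(not verify_audit_trail) holds, i.e. verify_audit_trail is forbidden. None of the other listed options is forbidden under the premises.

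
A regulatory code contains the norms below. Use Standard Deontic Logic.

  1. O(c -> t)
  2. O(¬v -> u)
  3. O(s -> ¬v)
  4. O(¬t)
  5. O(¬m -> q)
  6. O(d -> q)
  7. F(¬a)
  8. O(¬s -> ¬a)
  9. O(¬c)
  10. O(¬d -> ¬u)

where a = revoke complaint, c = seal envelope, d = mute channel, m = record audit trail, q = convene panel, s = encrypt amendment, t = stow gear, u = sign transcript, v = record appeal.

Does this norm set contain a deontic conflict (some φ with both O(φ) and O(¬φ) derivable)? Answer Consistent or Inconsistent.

Premise 1 is O(c -> t), but O(c) is not derivable from the premises, so it does not yield O(t).
So O(t) is not derivable, and the apparent clash with O(¬t) does not arise.
A world satisfying every obligation exists (e.g. a=true, c=false, d=true, m=false, q=true, s=true, t=false, u=true, v=false); no atom is both obligatory and forbidden, so the set is consistent.

Consistent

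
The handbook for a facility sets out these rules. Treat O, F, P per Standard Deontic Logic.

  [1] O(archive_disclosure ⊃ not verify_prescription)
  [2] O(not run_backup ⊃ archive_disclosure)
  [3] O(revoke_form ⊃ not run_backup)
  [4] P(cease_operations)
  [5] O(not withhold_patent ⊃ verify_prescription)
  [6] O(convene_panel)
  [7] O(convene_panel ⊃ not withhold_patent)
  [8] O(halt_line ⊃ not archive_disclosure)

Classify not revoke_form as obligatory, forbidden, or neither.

Obligatory

Premise 6 states O(convene_panel) outright.
Premise 7 is O(convene_panel ⊃ not withhold_patent); since O(convene_panel), deontic closure gives O(not withhold_patent).
Applying K to premise 5 (O(not withhold_patent ⊃ verify_prescription)) and O(not withhold_patent) yields O(verify_prescription).
Premise 1 is O(archive_disclosure ⊃ not verify_prescription); contrapositively O(verify_prescription ⊃ not archive_disclosure). Since O(verify_prescription) holds, K gives O(not archive_disclosure).
Premise 2 is O(not run_backup ⊃ archive_disclosure); contrapositively O(not archive_disclosure ⊃ run_backup). Since O(not archive_disclosure) holds, K gives O(run_backup).
Premise 3 is O(revoke_form ⊃ not run_backup); contrapositively O(run_backup ⊃ not revoke_form). Since O(run_backup) holds, K gives O(not revoke_form).
Premises 4, 8 do not contribute to this derivation.
Hence not revoke_form is obligatory.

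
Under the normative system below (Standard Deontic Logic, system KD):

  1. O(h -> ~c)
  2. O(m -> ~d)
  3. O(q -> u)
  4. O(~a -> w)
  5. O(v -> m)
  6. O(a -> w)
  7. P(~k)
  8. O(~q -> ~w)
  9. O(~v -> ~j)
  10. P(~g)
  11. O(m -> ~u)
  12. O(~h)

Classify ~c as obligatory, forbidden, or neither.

Premise 1 is O(h -> ~c), but O(h) is not derivable from the premises, so it does not yield O(~c).
No premise or chain of K-axiom applications forces O(~c), and none forces O(c). So ~c is neither obligatory nor forbidden under these norms.

Neither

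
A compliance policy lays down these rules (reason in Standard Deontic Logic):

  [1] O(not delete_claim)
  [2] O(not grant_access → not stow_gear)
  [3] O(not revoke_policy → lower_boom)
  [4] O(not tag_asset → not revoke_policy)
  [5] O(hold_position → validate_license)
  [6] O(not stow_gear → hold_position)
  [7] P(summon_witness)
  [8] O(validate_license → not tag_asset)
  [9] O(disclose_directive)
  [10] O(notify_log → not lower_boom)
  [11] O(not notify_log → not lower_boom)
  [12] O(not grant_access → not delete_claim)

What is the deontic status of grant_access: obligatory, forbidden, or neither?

Obligatory

By case analysis on notify_log: premise 10 gives O(notify_log → not lower_boom) and premise 11 gives O(not notify_log → not lower_boom), so O(not lower_boom) either way.
The contrapositive of premise 3 (O(not revoke_policy → lower_boom)) is O(not lower_boom → revoke_policy), and O(not lower_boom) is already established, so O(revoke_policy).
Premise 4, O(not tag_asset → not revoke_policy), contraposes to O(revoke_policy → tag_asset); with O(revoke_policy) we get O(tag_asset).
Premise 8 is O(validate_license → not tag_asset); contrapositively O(tag_asset → not validate_license). Since O(tag_asset) holds, K gives O(not validate_license).
The contrapositive of premise 5 (O(hold_position → validate_license)) is O(not validate_license → not hold_position), and O(not validate_license) is already established, so O(not hold_position).
Premise 6, O(not stow_gear → hold_position), contraposes to O(not hold_position → stow_gear); with O(not hold_position) we get O(stow_gear).
Premise 2, O(not grant_access → not stow_gear), contraposes to O(stow_gear → grant_access); with O(stow_gear) we get O(grant_access).
Premises 1, 7, 9, 12 do not contribute to this derivation.
Hence grant_access is obligatory.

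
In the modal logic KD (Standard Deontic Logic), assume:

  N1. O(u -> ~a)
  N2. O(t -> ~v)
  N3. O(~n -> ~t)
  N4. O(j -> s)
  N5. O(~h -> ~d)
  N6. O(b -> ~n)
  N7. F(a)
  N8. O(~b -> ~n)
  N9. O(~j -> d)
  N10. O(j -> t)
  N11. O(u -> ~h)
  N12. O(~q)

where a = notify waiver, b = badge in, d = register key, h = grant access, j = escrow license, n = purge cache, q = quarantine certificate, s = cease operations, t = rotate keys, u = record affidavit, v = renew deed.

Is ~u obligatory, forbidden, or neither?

Obligatory

By case analysis on b: premise 6 gives O(b -> ~n) and premise 8 gives O(~b -> ~n), so O(~n) either way.
Premise 3 is O(~n -> ~t); since O(~n), deontic closure gives O(~t).
Premise 10, O(j -> t), contraposes to O(~t -> ~j); with O(~t) we get O(~j).
Premise 9 is O(~j -> d); since O(~j), deontic closure gives O(d).
Premise 5, O(~h -> ~d), contraposes to O(d -> h); with O(d) we get O(h).
Premise 11, O(u -> ~h), contraposes to O(h -> ~u); with O(h) we get O(~u).
Premises 1, 2, 4, 7, 12 do not contribute to this derivation.
Hence ~u is obligatory.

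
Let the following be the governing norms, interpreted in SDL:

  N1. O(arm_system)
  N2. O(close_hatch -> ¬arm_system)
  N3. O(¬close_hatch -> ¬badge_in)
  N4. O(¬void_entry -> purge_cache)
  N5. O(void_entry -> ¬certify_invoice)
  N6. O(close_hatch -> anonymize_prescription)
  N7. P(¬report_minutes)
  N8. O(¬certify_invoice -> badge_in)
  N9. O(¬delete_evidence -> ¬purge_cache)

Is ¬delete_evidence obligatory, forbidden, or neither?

Forbidden

Premise 1 gives O(arm_system).
Premise 2 is O(close_hatch -> ¬arm_system); contrapositively O(arm_system -> ¬close_hatch). Since O(arm_system) holds, K gives O(¬close_hatch).
Applying K to premise 3 (O(¬close_hatch -> ¬badge_in)) and O(¬close_hatch) yields O(¬badge_in).
Premise 8 is O(¬certify_invoice -> badge_in); contrapositively O(¬badge_in -> certify_invoice). Since O(¬badge_in) holds, K gives O(certify_invoice).
The contrapositive of premise 5 (O(void_entry -> ¬certify_invoice)) is O(certify_invoice -> ¬void_entry), and O(certify_invoice) is already established, so O(¬void_entry).
From O(¬void_entry) and premise 4, O(¬void_entry -> purge_cache), we obtain O(purge_cache).
Premise 9 is O(¬delete_evidence -> ¬purge_cache); contrapositively O(purge_cache -> delete_evidence). Since O(purge_cache) holds, K gives O(delete_evidence).
Premises 6, 7 do not contribute to this derivation.
Thus O(delete_evidence), which is F(¬delete_evidence): ¬delete_evidence is forbidden.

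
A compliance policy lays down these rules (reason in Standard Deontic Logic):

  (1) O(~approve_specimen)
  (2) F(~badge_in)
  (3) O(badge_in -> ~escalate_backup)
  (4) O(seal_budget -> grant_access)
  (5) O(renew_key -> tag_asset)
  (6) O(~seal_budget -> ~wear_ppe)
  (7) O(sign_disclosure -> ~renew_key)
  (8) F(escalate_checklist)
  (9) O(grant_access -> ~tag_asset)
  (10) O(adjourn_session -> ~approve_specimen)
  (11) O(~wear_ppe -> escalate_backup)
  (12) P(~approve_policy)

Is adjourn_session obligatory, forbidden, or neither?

Premise 10 is O(adjourn_session -> ~approve_specimen); even if O(~approve_specimen) held, inferring O(adjourn_session) would be affirming the consequent — invalid.
No premise or chain of K-axiom applications forces O(adjourn_session), and none forces O(~adjourn_session). So adjourn_session is neither obligatory nor forbidden under these norms.

Neither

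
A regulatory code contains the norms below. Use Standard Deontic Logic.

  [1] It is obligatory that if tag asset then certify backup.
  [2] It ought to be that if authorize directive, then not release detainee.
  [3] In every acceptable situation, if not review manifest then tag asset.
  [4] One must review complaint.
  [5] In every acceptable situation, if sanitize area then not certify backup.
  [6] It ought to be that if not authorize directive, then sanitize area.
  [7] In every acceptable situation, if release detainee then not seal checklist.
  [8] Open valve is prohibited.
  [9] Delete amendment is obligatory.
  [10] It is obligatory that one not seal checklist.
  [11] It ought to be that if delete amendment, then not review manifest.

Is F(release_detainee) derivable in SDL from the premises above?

From premise 9 we have O(delete_amendment).
Applying K to premise 11 (O(delete_amendment → ¬review_manifest)) and O(delete_amendment) yields O(¬review_manifest).
Applying K to premise 3 (O(¬review_manifest → tag_asset)) and O(¬review_manifest) yields O(tag_asset).
Premise 1 is O(tag_asset → certify_backup); since O(tag_asset), deontic closure gives O(certify_backup).
Premise 5, O(sanitize_area → ¬certify_backup), contraposes to O(certify_backup → ¬sanitize_area); with O(certify_backup) we get O(¬sanitize_area).
The contrapositive of premise 6 (O(¬authorize_directive → sanitize_area)) is O(¬sanitize_area → authorize_directive), and O(¬sanitize_area) is already established, so O(authorize_directive).
Premise 2 is O(authorize_directive → ¬release_detainee); since O(authorize_directive), deontic closure gives O(¬release_detainee).
Premises 4, 7, 8, 10 do not contribute to this derivation.
So O(¬release_detainee) holds, i.e. F(release_detainee). The claim follows.

Yes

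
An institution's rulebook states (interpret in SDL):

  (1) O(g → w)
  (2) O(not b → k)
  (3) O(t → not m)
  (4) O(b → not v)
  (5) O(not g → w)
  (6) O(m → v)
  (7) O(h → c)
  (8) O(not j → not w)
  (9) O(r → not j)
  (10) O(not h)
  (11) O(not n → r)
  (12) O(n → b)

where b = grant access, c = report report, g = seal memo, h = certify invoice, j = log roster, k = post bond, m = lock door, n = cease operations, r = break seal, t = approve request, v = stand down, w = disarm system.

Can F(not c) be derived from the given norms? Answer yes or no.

Premise 7 is O(h → c), but O(h) is not derivable from the premises, so it does not yield O(c).
No other premise forces O(c). An ideal world satisfying every premise can still have not c true, so F(not c) is not derivable.

No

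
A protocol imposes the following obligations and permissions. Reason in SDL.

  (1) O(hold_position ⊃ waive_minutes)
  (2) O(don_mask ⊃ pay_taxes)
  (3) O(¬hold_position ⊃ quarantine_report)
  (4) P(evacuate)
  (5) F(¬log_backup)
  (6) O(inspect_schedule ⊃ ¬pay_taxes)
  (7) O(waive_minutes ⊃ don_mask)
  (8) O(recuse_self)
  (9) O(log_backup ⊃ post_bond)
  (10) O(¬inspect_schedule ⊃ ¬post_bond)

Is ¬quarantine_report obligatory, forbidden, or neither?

Forbidden

F(¬log_backup) at premise 5 means O(log_backup).
With premise 9, O(log_backup ⊃ post_bond), the K-axiom yields O(post_bond).
Premise 10, O(¬inspect_schedule ⊃ ¬post_bond), contraposes to O(post_bond ⊃ inspect_schedule); with O(post_bond) we get O(inspect_schedule).
With premise 6, O(inspect_schedule ⊃ ¬pay_taxes), the K-axiom yields O(¬pay_taxes).
Premise 2 is O(don_mask ⊃ pay_taxes); contrapositively O(¬pay_taxes ⊃ ¬don_mask). Since O(¬pay_taxes) holds, K gives O(¬don_mask).
The contrapositive of premise 7 (O(waive_minutes ⊃ don_mask)) is O(¬don_mask ⊃ ¬waive_minutes), and O(¬don_mask) is already established, so O(¬waive_minutes).
Premise 1, O(hold_position ⊃ waive_minutes), contraposes to O(¬waive_minutes ⊃ ¬hold_position); with O(¬waive_minutes) we get O(¬hold_position).
Premise 3 is O(¬hold_position ⊃ quarantine_report); since O(¬hold_position), deontic closure gives O(quarantine_report).
Premises 4, 8 do not contribute to this derivation.
Thus O(quarantine_report), which is F(¬quarantine_report): ¬quarantine_report is forbidden.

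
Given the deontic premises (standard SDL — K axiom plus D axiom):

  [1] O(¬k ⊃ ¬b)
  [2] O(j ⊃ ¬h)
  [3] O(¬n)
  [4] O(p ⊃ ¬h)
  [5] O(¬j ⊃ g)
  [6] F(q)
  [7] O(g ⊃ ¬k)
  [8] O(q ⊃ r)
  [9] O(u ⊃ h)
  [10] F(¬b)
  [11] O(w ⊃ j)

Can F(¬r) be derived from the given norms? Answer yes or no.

No

Premise 8 is O(q ⊃ r), but O(q) is not derivable from the premises, so it does not yield O(r).
No other premise forces O(r). An ideal world satisfying every premise can still have ¬r true, so F(¬r) is not derivable.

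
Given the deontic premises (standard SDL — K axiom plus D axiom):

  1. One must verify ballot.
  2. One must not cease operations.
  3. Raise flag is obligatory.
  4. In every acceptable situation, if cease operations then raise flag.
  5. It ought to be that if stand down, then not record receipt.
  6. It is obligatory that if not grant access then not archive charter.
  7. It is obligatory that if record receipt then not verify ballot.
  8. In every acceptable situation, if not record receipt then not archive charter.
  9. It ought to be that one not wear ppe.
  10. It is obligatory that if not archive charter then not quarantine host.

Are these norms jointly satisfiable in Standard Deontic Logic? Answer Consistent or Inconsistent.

Consistent

Premise 4 is O(cease_operations → raise_flag); even if O(raise_flag) held, inferring O(cease_operations) would be affirming the consequent — invalid.
So O(cease_operations) is not derivable, and the apparent clash with O(¬cease_operations) does not arise.
A world satisfying every obligation exists (e.g. archive_charter=false, cease_operations=false, grant_access=false, quarantine_host=false, raise_flag=true, record_receipt=false, stand_down=false, verify_ballot=true, wear_ppe=false); no atom is both obligatory and forbidden, so the set is consistent.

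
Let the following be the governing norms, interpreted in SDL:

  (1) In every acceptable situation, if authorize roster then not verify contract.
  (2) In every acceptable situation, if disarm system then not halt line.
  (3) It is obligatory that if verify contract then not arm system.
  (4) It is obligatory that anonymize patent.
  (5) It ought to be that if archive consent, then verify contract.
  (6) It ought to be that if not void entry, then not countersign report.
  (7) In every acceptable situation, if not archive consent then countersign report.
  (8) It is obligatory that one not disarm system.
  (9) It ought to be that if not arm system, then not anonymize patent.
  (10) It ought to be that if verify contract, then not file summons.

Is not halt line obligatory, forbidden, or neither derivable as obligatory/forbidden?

Neither

Premise 2 is O(disarm_system → ¬halt_line), but O(disarm_system) is not derivable from the premises, so it does not yield O(¬halt_line).
No premise or chain of K-axiom applications forces O(¬halt_line), and none forces O(halt_line). So ¬halt_line is neither obligatory nor forbidden under these norms.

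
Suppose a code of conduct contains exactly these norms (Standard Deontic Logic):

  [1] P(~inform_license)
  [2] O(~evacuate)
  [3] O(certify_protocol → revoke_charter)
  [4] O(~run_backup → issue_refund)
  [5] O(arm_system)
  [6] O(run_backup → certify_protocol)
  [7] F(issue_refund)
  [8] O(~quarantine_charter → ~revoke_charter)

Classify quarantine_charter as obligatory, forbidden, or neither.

F(issue_refund) at premise 7 means O(~issue_refund).
Premise 4 is O(~run_backup → issue_refund); contrapositively O(~issue_refund → run_backup). Since O(~issue_refund) holds, K gives O(run_backup).
Premise 6 is O(run_backup → certify_protocol); since O(run_backup), deontic closure gives O(certify_protocol).
With premise 3, O(certify_protocol → revoke_charter), the K-axiom yields O(revoke_charter).
Premise 8, O(~quarantine_charter → ~revoke_charter), contraposes to O(revoke_charter → quarantine_charter); with O(revoke_charter) we get O(quarantine_charter).
Premises 1, 2, 5 do not contribute to this derivation.
Hence quarantine_charter is obligatory.

Obligatory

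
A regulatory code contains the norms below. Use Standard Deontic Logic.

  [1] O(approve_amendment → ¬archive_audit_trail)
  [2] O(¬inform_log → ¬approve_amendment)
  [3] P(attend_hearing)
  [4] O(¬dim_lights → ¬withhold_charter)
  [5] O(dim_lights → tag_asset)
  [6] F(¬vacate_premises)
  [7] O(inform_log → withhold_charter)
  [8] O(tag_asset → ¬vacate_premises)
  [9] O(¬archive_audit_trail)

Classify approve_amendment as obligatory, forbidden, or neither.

F(¬vacate_premises) at premise 6 means O(vacate_premises).
Premise 8, O(tag_asset → ¬vacate_premises), contraposes to O(vacate_premises → ¬tag_asset); with O(vacate_premises) we get O(¬tag_asset).
Premise 5, O(dim_lights → tag_asset), contraposes to O(¬tag_asset → ¬dim_lights); with O(¬tag_asset) we get O(¬dim_lights).
Applying K to premise 4 (O(¬dim_lights → ¬withhold_charter)) and O(¬dim_lights) yields O(¬withhold_charter).
The contrapositive of premise 7 (O(inform_log → withhold_charter)) is O(¬withhold_charter → ¬inform_log), and O(¬withhold_charter) is already established, so O(¬inform_log).
With premise 2, O(¬inform_log → ¬approve_amendment), the K-axiom yields O(¬approve_amendment).
Premises 1, 3, 9 do not contribute to this derivation.
Thus O(¬approve_amendment), which is F(approve_amendment): approve_amendment is forbidden.

Forbidden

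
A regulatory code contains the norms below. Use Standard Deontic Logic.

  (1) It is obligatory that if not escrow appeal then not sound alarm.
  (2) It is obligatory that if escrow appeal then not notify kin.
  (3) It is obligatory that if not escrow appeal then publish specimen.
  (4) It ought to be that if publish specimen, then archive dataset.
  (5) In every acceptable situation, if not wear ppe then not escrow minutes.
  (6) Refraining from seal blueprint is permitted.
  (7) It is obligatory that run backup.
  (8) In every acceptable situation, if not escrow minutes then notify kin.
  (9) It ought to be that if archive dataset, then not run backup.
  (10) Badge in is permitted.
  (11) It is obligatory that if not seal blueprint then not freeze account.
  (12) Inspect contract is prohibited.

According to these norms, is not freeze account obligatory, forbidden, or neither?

Premise 11 is O(¬seal_blueprint → ¬freeze_account), but O(¬seal_blueprint) is not derivable from the premises (the permission P(¬seal_blueprint) asserts only ¬O(seal_blueprint), not O(¬seal_blueprint)), so it does not yield O(¬freeze_account).
No premise or chain of K-axiom applications forces O(¬freeze_account), and none forces O(freeze_account). So ¬freeze_account is neither obligatory nor forbidden under these norms.

Neither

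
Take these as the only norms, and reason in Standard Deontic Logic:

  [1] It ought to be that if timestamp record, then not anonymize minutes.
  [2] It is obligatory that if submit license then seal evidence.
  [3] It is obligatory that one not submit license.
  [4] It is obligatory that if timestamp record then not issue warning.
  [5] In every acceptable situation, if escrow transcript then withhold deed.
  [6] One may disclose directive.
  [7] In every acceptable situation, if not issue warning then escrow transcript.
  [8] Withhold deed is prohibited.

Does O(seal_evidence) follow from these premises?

No

Premise 2 is O(submit_license → seal_evidence), but O(submit_license) is not derivable from the premises, so it does not yield O(seal_evidence).
No other premise forces O(seal_evidence). An ideal world satisfying every premise can still have seal_evidence false, so O(seal_evidence) is not derivable.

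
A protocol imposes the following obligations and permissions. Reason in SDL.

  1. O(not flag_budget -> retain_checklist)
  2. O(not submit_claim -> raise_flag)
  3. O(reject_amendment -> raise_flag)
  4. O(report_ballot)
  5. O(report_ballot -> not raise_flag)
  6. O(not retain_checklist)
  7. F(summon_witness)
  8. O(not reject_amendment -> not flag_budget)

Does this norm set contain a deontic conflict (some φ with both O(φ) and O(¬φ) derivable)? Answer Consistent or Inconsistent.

Premise 6 states O(not retain_checklist) outright.
Premise 1 is O(not flag_budget -> retain_checklist); contrapositively O(not retain_checklist -> flag_budget). Since O(not retain_checklist) holds, K gives O(flag_budget).
Premise 8 is O(not reject_amendment -> not flag_budget); contrapositively O(flag_budget -> reject_amendment). Since O(flag_budget) holds, K gives O(reject_amendment).
Premise 3 is O(reject_amendment -> raise_flag); since O(reject_amendment), deontic closure gives O(raise_flag).
Premise 5 is O(report_ballot -> not raise_flag); contrapositively O(raise_flag -> not report_ballot). Since O(raise_flag) holds, K gives O(not report_ballot).
But premise 4 directly asserts O(report_ballot).
We now have both O(not report_ballot) and O(report_ballot) — report_ballot is simultaneously obligatory and forbidden, violating the D-axiom.

Inconsistent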